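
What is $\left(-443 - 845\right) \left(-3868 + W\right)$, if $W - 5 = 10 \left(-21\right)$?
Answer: $5246024$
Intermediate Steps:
$W = -205$ ($W = 5 + 10 \left(-21\right) = 5 - 210 = -205$)
$\left(-443 - 845\right) \left(-3868 + W\right) = \left(-443 - 845\right) \left(-3868 - 205\right) = \left(-1288\right) \left(-4073\right) = 5246024$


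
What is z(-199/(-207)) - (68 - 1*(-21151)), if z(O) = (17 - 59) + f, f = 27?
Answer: -21234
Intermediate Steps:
z(O) = -15 (z(O) = (17 - 59) + 27 = -42 + 27 = -15)
z(-199/(-207)) - (68 - 1*(-21151)) = -15 - (68 - 1*(-21151)) = -15 - (68 + 21151) = -15 - 1*21219 = -15 - 21219 = -21234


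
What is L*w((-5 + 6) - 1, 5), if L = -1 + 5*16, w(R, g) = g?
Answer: 395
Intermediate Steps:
L = 79 (L = -1 + 80 = 79)
L*w((-5 + 6) - 1, 5) = 79*5 = 395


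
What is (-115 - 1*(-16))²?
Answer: 9801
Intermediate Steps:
(-115 - 1*(-16))² = (-115 + 16)² = (-99)² = 9801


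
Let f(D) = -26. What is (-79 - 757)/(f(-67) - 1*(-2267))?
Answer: -836/2241 ≈ -0.37305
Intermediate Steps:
(-79 - 757)/(f(-67) - 1*(-2267)) = (-79 - 757)/(-26 - 1*(-2267)) = -836/(-26 + 2267) = -836/2241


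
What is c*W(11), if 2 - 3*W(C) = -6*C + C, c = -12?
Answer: -228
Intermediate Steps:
W(C) = ⅔ + 5*C/3 (W(C) = ⅔ - (-6*C + C)/3 = ⅔ - (-5)*C/3 = ⅔ + 5*C/3)
c*W(11) = -12*(⅔ + (5/3)*11) = -12*(⅔ + 55/3) = -12*19 = -228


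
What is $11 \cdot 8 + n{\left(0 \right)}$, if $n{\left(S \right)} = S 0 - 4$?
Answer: $84$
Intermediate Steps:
$n{\left(S \right)} = -4$ ($n{\left(S \right)} = 0 - 4 = -4$)
$11 \cdot 8 + n{\left(0 \right)} = 11 \cdot 8 - 4 = 88 - 4 = 84$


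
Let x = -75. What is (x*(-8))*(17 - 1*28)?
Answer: -6600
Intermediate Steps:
(x*(-8))*(17 - 1*28) = (-75*(-8))*(17 - 1*28) = 600*(17 - 28) = 600*(-11) = -6600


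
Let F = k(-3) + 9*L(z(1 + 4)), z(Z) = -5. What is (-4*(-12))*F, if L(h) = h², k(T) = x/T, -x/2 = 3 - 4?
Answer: 10768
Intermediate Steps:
x = 2 (x = -2*(3 - 4) = -2*(-1) = 2)
k(T) = 2/T
F = 673/3 (F = 2/(-3) + 9*(-5)² = 2*(-⅓) + 9*25 = -⅔ + 225 = 673/3 ≈ 224.33)
(-4*(-12))*F = -4*(-12)*(673/3) = 48*(673/3) = 10768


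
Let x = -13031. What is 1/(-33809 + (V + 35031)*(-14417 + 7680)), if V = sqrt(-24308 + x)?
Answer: I/(-236037656*I + 6737*sqrt(37339)) ≈ -4.2365e-9 + 2.3365e-11*I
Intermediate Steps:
V = I*sqrt(37339) (V = sqrt(-24308 - 13031) = sqrt(-37339) = I*sqrt(37339) ≈ 193.23*I)
1/(-33809 + (V + 35031)*(-14417 + 7680)) = 1/(-33809 + (I*sqrt(37339) + 35031)*(-14417 + 7680)) = 1/(-33809 + (35031 + I*sqrt(37339))*(-6737)) = 1/(-33809 + (-236003847 - 6737*I*sqrt(37339))) = 1/(-236037656 - 6737*I*sqrt(37339))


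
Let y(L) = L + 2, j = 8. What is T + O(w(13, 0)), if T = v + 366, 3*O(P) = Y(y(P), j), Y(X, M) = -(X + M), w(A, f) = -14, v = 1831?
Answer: 6595/3 ≈ 2198.3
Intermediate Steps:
y(L) = 2 + L
Y(X, M) = -M - X (Y(X, M) = -(M + X) = -M - X)
O(P) = -10/3 - P/3 (O(P) = (-1*8 - (2 + P))/3 = (-8 + (-2 - P))/3 = (-10 - P)/3 = -10/3 - P/3)
T = 2197 (T = 1831 + 366 = 2197)
T + O(w(13, 0)) = 2197 + (-10/3 - ⅓*(-14)) = 2197 + (-10/3 + 14/3) = 2197 + 4/3 = 6595/3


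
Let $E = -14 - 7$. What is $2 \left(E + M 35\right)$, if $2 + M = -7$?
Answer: $-672$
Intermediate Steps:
$M = -9$ ($M = -2 - 7 = -9$)
$E = -21$
$2 \left(E + M 35\right) = 2 \left(-21 - 315\right) = 2 \left(-336\right) = -672$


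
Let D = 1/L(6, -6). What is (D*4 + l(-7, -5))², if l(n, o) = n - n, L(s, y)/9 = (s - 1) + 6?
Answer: 16/9801 ≈ 0.0016325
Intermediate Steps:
L(s, y) = 45 + 9*s (L(s, y) = 9*((s - 1) + 6) = 9*((-1 + s) + 6) = 9*(5 + s) = 45 + 9*s)
l(n, o) = 0
D = 1/99 (D = 1/(45 + 9*6) = 1/(45 + 54) = 1/99 ≈ 0.010101)
(D*4 + l(-7, -5))² = ((1/99)*4 + 0)² = (4/99 + 0)² = (4/99)² = 16/9801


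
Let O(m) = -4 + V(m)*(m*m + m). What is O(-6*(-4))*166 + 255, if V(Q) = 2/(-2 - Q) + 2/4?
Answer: 542483/13 ≈ 41729.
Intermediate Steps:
V(Q) = ½ + 2/(-2 - Q) (V(Q) = 2/(-2 - Q) + 2*(¼) = 2/(-2 - Q) + ½ = ½ + 2/(-2 - Q))
O(m) = -4 + (-2 + m)*(m + m²)/(2*(2 + m)) (O(m) = -4 + ((-2 + m)/(2*(2 + m)))*(m*m + m) = -4 + ((-2 + m)/(2*(2 + m)))*(m² + m) = -4 + ((-2 + m)/(2*(2 + m)))*(m + m²) = -4 + (-2 + m)*(m + m²)/(2*(2 + m)))
O(-6*(-4))*166 + 255 = ((-16 + (-6*(-4))³ - (-6*(-4))² - (-10)*6*(-4))/(2*(2 - 6*(-4))))*166 + 255 = ((-16 + (-1*(-24))³ - (-1*(-24))² - (-10)*(-24))/(2*(2 - 1*(-24))))*166 + 255 = ((-16 + 24³ - 1*24² - 10*24)/(2*(2 + 24)))*166 + 255 = ((½)*(-16 + 13824 - 1*576 - 240)/26)*166 + 255 = ((½)*(1/26)*(-16 + 13824 - 576 - 240))*166 + 255 = ((½)*(1/26)*12992)*166 + 255 = (3248/13)*166 + 255 = 539168/13 + 255 = 542483/13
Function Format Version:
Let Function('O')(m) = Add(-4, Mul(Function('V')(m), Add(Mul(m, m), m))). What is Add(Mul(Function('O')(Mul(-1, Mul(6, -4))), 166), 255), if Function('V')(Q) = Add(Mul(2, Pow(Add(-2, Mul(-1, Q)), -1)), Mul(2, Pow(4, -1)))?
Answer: Rational(542483, 13) ≈ 41729.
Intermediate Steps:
Function('V')(Q) = Add(Rational(1, 2), Mul(2, Pow(Add(-2, Mul(-1, Q)), -1))) (Function('V')(Q) = Add(Mul(2, Pow(Add(-2, Mul(-1, Q)), -1)), Mul(2, Rational(1, 4))) = Add(Mul(2, Pow(Add(-2, Mul(-1, Q)), -1)), Rational(1, 2)) = Add(Rational(1, 2), Mul(2, Pow(Add(-2, Mul(-1, Q)), -1))))
Function('O')(m) = Add(-4, Mul(Rational(1, 2), Pow(Add(2, m), -1), Add(-2, m), Add(m, Pow(m, 2)))) (Function('O')(m) = Add(-4, Mul(Mul(Rational(1, 2), Pow(Add(2, m), -1), Add(-2, m)), Add(Mul(m, m), m))) = Add(-4, Mul(Mul(Rational(1, 2), Pow(Add(2, m), -1), Add(-2, m)), Add(Pow(m, 2), m))) = Add(-4, Mul(Mul(Rational(1, 2), Pow(Add(2, m), -1), Add(-2, m)), Add(m, Pow(m, 2)))) = Add(-4, Mul(Rational(1, 2), Pow(Add(2, m), -1), Add(-2, m), Add(m, Pow(m, 2)))))
Add(Mul(Function('O')(Mul(-1, Mul(6, -4))), 166), 255) = Add(Mul(Mul(Rational(1, 2), Pow(Add(2, Mul(-1, Mul(6, -4))), -1), Add(-16, Pow(Mul(-1, Mul(6, -4)), 3), Mul(-1, Pow(Mul(-1, Mul(6, -4)), 2)), Mul(-10, Mul(-1, Mul(6, -4))))), 166), 255) = Add(Mul(Mul(Rational(1, 2), Pow(Add(2, Mul(-1, -24)), -1), Add(-16, Pow(Mul(-1, -24), 3), Mul(-1, Pow(Mul(-1, -24), 2)), Mul(-10, Mul(-1, -24)))), 166), 255) = Add(Mul(Mul(Rational(1, 2), Pow(Add(2, 24), -1), Add(-16, Pow(24, 3), Mul(-1, Pow(24, 2)), Mul(-10, 24))), 166), 255) = Add(Mul(Mul(Rational(1, 2), Pow(26, -1), Add(-16, 13824, Mul(-1, 576), -240)), 166), 255) = Add(Mul(Mul(Rational(1, 2), Rational(1, 26), Add(-16, 13824, -576, -240)), 166), 255) = Add(Mul(Mul(Rational(1, 2), Rational(1, 26), 12992), 166), 255) = Add(Mul(Rational(3248, 13), 166), 255) = Add(Rational(539168, 13), 255) = Rational(542483, 13)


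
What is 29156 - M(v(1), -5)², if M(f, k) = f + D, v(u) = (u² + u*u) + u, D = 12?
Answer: 28931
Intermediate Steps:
v(u) = u + 2*u² (v(u) = (u² + u²) + u = 2*u² + u = u + 2*u²)
M(f, k) = 12 + f (M(f, k) = f + 12 = 12 + f)
29156 - M(v(1), -5)² = 29156 - (12 + 1*(1 + 2*1))² = 29156 - (12 + 1*(1 + 2))² = 29156 - (12 + 1*3)² = 29156 - (12 + 3)² = 29156 - 1*15² = 29156 - 1*225 = 29156 - 225 = 28931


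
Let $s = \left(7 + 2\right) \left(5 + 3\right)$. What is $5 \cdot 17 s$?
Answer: $6120$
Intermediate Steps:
$s = 72$ ($s = 9 \cdot 8 = 72$)
$5 \cdot 17 s = 5 \cdot 17 \cdot 72 = 85 \cdot 72 = 6120$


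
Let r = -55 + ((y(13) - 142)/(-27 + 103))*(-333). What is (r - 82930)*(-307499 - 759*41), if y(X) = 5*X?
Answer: 55971942509/2 ≈ 2.7986e+10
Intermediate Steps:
r = 21461/76 (r = -55 + ((5*13 - 142)/(-27 + 103))*(-333) = -55 + ((65 - 142)/76)*(-333) = -55 - 77*1/76*(-333) = -55 - 77/76*(-333) = -55 + 25641/76 = 21461/76 ≈ 282.38)
(r - 82930)*(-307499 - 759*41) = (21461/76 - 82930)*(-307499 - 759*41) = -6281219*(-307499 - 31119)/76 = -6281219/76*(-338618) = 55971942509/2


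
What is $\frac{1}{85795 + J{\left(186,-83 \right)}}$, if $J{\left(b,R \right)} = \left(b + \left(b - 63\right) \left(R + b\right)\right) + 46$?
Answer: $\frac{1}{98696} \approx 1.0132 \cdot 10^{-5}$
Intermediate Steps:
$J{\left(b,R \right)} = 46 + b + \left(-63 + b\right) \left(R + b\right)$ ($J{\left(b,R \right)} = \left(b + \left(-63 + b\right) \left(R + b\right)\right) + 46 = 46 + b + \left(-63 + b\right) \left(R + b\right)$)
$\frac{1}{85795 + J{\left(186,-83 \right)}} = \frac{1}{85795 - \left(21695 - 34596\right)} = \frac{1}{85795 + \left(46 + 34596 + 5229 - 11532 - 15438\right)} = \frac{1}{85795 + 12901} = \frac{1}{98696}$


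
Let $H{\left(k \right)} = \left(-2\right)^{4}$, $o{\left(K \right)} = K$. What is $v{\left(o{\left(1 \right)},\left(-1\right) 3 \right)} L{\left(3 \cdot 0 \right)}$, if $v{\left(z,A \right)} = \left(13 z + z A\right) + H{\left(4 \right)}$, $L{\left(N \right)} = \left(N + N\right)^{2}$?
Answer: $0$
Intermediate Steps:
$L{\left(N \right)} = 4 N^{2}$ ($L{\left(N \right)} = \left(2 N\right)^{2} = 4 N^{2}$)
$H{\left(k \right)} = 16$
$v{\left(z,A \right)} = 16 + 13 z + A z$ ($v{\left(z,A \right)} = \left(13 z + z A\right) + 16 = \left(13 z + A z\right) + 16 = 16 + 13 z + A z$)
$v{\left(o{\left(1 \right)},\left(-1\right) 3 \right)} L{\left(3 \cdot 0 \right)} = \left(16 + 13 \cdot 1 + \left(-1\right) 3 \cdot 1\right) 4 \left(3 \cdot 0\right)^{2} = \left(16 + 13 - 3\right) 4 \cdot 0^{2} = \left(16 + 13 - 3\right) 4 \cdot 0 = 26 \cdot 0 = 0$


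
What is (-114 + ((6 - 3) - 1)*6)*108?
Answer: -11016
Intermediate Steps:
(-114 + ((6 - 3) - 1)*6)*108 = (-114 + (3 - 1)*6)*108 = (-114 + 2*6)*108 = (-114 + 12)*108 = -102*108 = -11016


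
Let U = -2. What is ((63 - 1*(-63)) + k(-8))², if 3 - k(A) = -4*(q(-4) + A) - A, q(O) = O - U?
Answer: 6561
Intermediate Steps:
q(O) = 2 + O (q(O) = O - 1*(-2) = O + 2 = 2 + O)
k(A) = -5 + 5*A (k(A) = 3 - (-4*((2 - 4) + A) - A) = 3 - (-4*(-2 + A) - A) = 3 - ((8 - 4*A) - A) = 3 - (8 - 5*A) = 3 + (-8 + 5*A) = -5 + 5*A)
((63 - 1*(-63)) + k(-8))² = ((63 - 1*(-63)) + (-5 + 5*(-8)))² = ((63 + 63) + (-5 - 40))² = (126 - 45)² = 81² = 6561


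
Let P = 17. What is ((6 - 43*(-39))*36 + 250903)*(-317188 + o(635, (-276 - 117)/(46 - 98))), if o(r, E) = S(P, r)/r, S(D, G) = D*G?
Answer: -98795911961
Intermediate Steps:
o(r, E) = 17 (o(r, E) = (17*r)/r = 17)
((6 - 43*(-39))*36 + 250903)*(-317188 + o(635, (-276 - 117)/(46 - 98))) = ((6 - 43*(-39))*36 + 250903)*(-317188 + 17) = ((6 + 1677)*36 + 250903)*(-317171) = (1683*36 + 250903)*(-317171) = (60588 + 250903)*(-317171) = 311491*(-317171) = -98795911961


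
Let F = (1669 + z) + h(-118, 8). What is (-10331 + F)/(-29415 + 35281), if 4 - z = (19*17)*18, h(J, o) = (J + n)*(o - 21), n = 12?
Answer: -6547/2933 ≈ -2.2322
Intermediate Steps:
h(J, o) = (-21 + o)*(12 + J) (h(J, o) = (J + 12)*(o - 21) = (12 + J)*(-21 + o) = (-21 + o)*(12 + J))
z = -5810 (z = 4 - 19*17*18 = 4 - 323*18 = 4 - 1*5814 = 4 - 5814 = -5810)
F = -2763 (F = (1669 - 5810) + (-252 - 21*(-118) + 12*8 - 118*8) = -4141 + (-252 + 2478 + 96 - 944) = -4141 + 1378 = -2763)
(-10331 + F)/(-29415 + 35281) = (-10331 - 2763)/(-29415 + 35281) = -13094/5866 = -13094*1/5866 = -6547/2933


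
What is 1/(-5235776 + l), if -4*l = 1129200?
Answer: -1/5518076 ≈ -1.8122e-7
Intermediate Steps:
l = -282300 (l = -¼*1129200 = -282300)
1/(-5235776 + l) = 1/(-5235776 - 282300) = 1/(-5518076) = -1/5518076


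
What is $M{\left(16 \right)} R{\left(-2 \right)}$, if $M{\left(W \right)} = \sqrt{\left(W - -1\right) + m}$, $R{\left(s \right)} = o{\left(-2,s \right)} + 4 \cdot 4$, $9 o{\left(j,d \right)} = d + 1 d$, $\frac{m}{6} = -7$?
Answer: $\frac{700 i}{9} \approx 77.778 i$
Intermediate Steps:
$m = -42$ ($m = 6 \left(-7\right) = -42$)
$o{\left(j,d \right)} = \frac{2 d}{9}$ ($o{\left(j,d \right)} = \frac{d + 1 d}{9} = \frac{d + d}{9} = \frac{2 d}{9}$)
$R{\left(s \right)} = 16 + \frac{2 s}{9}$ ($R{\left(s \right)} = \frac{2 s}{9} + 4 \cdot 4 = \frac{2 s}{9} + 16 = 16 + \frac{2 s}{9}$)
$M{\left(W \right)} = \sqrt{-41 + W}$ ($M{\left(W \right)} = \sqrt{\left(W - -1\right) - 42} = \sqrt{\left(W + 1\right) - 42} = \sqrt{\left(1 + W\right) - 42} = \sqrt{-41 + W}$)
$M{\left(16 \right)} R{\left(-2 \right)} = \sqrt{-41 + 16} \left(16 + \frac{2}{9} \left(-2\right)\right) = \sqrt{-25} \left(16 - \frac{4}{9}\right) = 5 i \frac{140}{9} = \frac{700 i}{9}$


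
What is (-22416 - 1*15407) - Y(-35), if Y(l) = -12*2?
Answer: -37799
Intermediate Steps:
Y(l) = -24
(-22416 - 1*15407) - Y(-35) = (-22416 - 1*15407) - 1*(-24) = (-22416 - 15407) + 24 = -37823 + 24 = -37799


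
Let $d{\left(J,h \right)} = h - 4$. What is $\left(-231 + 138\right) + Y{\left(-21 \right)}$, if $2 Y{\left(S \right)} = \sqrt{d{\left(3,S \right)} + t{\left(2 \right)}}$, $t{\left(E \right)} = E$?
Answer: $-93 + \frac{i \sqrt{23}}{2} \approx -93.0 + 2.3979 i$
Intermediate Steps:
$d{\left(J,h \right)} = -4 + h$ ($d{\left(J,h \right)} = h - 4 = -4 + h$)
$Y{\left(S \right)} = \frac{\sqrt{-2 + S}}{2}$ ($Y{\left(S \right)} = \frac{\sqrt{\left(-4 + S\right) + 2}}{2} = \frac{\sqrt{-2 + S}}{2}$)
$\left(-231 + 138\right) + Y{\left(-21 \right)} = \left(-231 + 138\right) + \frac{\sqrt{-2 - 21}}{2} = -93 + \frac{\sqrt{-23}}{2} = -93 + \frac{i \sqrt{23}}{2}$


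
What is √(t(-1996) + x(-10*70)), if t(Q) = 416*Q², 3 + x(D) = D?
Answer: √1657349953 ≈ 40711.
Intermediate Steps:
x(D) = -3 + D
√(t(-1996) + x(-10*70)) = √(416*(-1996)² + (-3 - 10*70)) = √(416*3984016 + (-3 - 700)) = √(1657350656 - 703) = √1657349953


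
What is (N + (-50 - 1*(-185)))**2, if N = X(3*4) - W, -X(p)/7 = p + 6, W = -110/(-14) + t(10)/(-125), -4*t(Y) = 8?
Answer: 972196/765625 ≈ 1.2698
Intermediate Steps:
t(Y) = -2 (t(Y) = -1/4*8 = -2)
W = 6889/875 (W = -110/(-14) - 2/(-125) = -110*(-1/14) - 2*(-1/125) = 55/7 + 2/125 = 6889/875 ≈ 7.8731)
X(p) = -42 - 7*p (X(p) = -7*(p + 6) = -7*(6 + p) = -42 - 7*p)
N = -117139/875 (N = (-42 - 21*4) - 1*6889/875 = (-42 - 7*12) - 6889/875 = (-42 - 84) - 6889/875 = -126 - 6889/875 = -117139/875 ≈ -133.87)
(N + (-50 - 1*(-185)))**2 = (-117139/875 + (-50 - 1*(-185)))**2 = (-117139/875 + (-50 + 185))**2 = (-117139/875 + 135)**2 = (986/875)**2 = 972196/765625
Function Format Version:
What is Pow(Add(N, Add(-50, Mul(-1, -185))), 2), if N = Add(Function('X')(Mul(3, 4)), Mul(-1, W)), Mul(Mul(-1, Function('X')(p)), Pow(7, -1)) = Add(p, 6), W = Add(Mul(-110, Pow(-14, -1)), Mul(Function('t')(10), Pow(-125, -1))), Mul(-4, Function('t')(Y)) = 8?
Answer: Rational(972196, 765625) ≈ 1.2698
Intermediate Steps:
Function('t')(Y) = -2 (Function('t')(Y) = Mul(Rational(-1, 4), 8) = -2)
W = Rational(6889, 875) (W = Add(Mul(-110, Pow(-14, -1)), Mul(-2, Pow(-125, -1))) = Add(Mul(-110, Rational(-1, 14)), Mul(-2, Rational(-1, 125))) = Add(Rational(55, 7), Rational(2, 125)) = Rational(6889, 875) ≈ 7.8731)
Function('X')(p) = Add(-42, Mul(-7, p)) (Function('X')(p) = Mul(-7, Add(p, 6)) = Mul(-7, Add(6, p)) = Add(-42, Mul(-7, p)))
N = Rational(-117139, 875) (N = Add(Add(-42, Mul(-7, Mul(3, 4))), Mul(-1, Rational(6889, 875))) = Add(Add(-42, Mul(-7, 12)), Rational(-6889, 875)) = Add(Add(-42, -84), Rational(-6889, 875)) = Add(-126, Rational(-6889, 875)) = Rational(-117139, 875) ≈ -133.87)
Pow(Add(N, Add(-50, Mul(-1, -185))), 2) = Pow(Add(Rational(-117139, 875), Add(-50, Mul(-1, -185))), 2) = Pow(Add(Rational(-117139, 875), Add(-50, 185)), 2) = Pow(Add(Rational(-117139, 875), 135), 2) = Pow(Rational(986, 875), 2) = Rational(972196, 765625)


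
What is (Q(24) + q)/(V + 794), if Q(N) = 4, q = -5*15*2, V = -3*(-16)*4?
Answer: -73/493 ≈ -0.14807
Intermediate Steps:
V = 192 (V = 48*4 = 192)
q = -150 (q = -75*2 = -150)
(Q(24) + q)/(V + 794) = (4 - 150)/(192 + 794) = -146/986 = -146*1/986 = -73/493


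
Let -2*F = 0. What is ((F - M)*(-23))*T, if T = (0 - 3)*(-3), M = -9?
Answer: -1863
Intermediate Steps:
F = 0 (F = -1/2*0 = 0)
T = 9 (T = -3*(-3) = 9)
((F - M)*(-23))*T = ((0 - 1*(-9))*(-23))*9 = ((0 + 9)*(-23))*9 = (9*(-23))*9 = -207*9 = -1863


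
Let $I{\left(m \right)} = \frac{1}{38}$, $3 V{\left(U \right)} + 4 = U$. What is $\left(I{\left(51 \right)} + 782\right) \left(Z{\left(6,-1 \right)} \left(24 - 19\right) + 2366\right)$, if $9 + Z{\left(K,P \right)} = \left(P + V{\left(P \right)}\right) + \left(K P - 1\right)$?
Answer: $\frac{101305253}{57} \approx 1.7773 \cdot 10^{6}$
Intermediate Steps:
$V{\left(U \right)} = - \frac{4}{3} + \frac{U}{3}$
$I{\left(m \right)} = \frac{1}{38}$
$Z{\left(K,P \right)} = - \frac{34}{3} + \frac{4 P}{3} + K P$ ($Z{\left(K,P \right)} = -9 + \left(\left(P + \left(- \frac{4}{3} + \frac{P}{3}\right)\right) + \left(K P - 1\right)\right) = -9 + \left(\left(- \frac{4}{3} + \frac{4 P}{3}\right) + \left(-1 + K P\right)\right) = -9 + \left(- \frac{7}{3} + \frac{4 P}{3} + K P\right) = - \frac{34}{3} + \frac{4 P}{3} + K P$)
$\left(I{\left(51 \right)} + 782\right) \left(Z{\left(6,-1 \right)} \left(24 - 19\right) + 2366\right) = \left(\frac{1}{38} + 782\right) \left(\left(- \frac{34}{3} + \frac{4}{3} \left(-1\right) + 6 \left(-1\right)\right) \left(24 - 19\right) + 2366\right) = \frac{29717 \left(\left(- \frac{34}{3} - \frac{4}{3} - 6\right) \left(24 - 19\right) + 2366\right)}{38} = \frac{29717 \left(\left(- \frac{56}{3}\right) 5 + 2366\right)}{38} = \frac{29717 \left(- \frac{280}{3} + 2366\right)}{38} = \frac{29717}{38} \cdot \frac{6818}{3} = \frac{101305253}{57}$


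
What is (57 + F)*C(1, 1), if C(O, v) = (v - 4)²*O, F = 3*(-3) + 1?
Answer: 441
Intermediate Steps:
F = -8 (F = -9 + 1 = -8)
C(O, v) = O*(-4 + v)² (C(O, v) = (-4 + v)²*O = O*(-4 + v)²)
(57 + F)*C(1, 1) = (57 - 8)*(1*(-4 + 1)²) = 49*(1*(-3)²) = 49*(1*9) = 49*9 = 441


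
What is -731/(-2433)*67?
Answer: 48977/2433 ≈ 20.130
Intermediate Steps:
-731/(-2433)*67 = -731*(-1/2433)*67 = (731/2433)*67 = 48977/2433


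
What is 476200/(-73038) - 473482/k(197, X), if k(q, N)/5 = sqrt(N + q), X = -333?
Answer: -238100/36519 + 236741*I*sqrt(34)/170 ≈ -6.5199 + 8120.1*I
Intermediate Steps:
k(q, N) = 5*sqrt(N + q)
476200/(-73038) - 473482/k(197, X) = 476200/(-73038) - 473482*1/(5*sqrt(-333 + 197)) = 476200*(-1/73038) - 473482*(-I*sqrt(34)/340) = -238100/36519 - 473482*(-I*sqrt(34)/340) = -238100/36519 - (-236741)*I*sqrt(34)/170 = -238100/36519 + 236741*I*sqrt(34)/170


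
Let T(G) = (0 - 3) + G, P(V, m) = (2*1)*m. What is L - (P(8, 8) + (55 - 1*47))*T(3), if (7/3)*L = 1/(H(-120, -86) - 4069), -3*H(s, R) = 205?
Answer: -9/86884 ≈ -0.00010359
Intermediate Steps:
P(V, m) = 2*m
T(G) = -3 + G
H(s, R) = -205/3 (H(s, R) = -⅓*205 = -205/3)
L = -9/86884 (L = 3/(7*(-205/3 - 4069)) = 3/(7*(-12412/3)) = (3/7)*(-3/12412) = -9/86884 ≈ -0.00010359)
L - (P(8, 8) + (55 - 1*47))*T(3) = -9/86884 - (2*8 + (55 - 1*47))*(-3 + 3) = -9/86884 - (16 + (55 - 47))*0 = -9/86884 - (16 + 8)*0 = -9/86884 - 24*0 = -9/86884 - 1*0 = -9/86884 + 0 = -9/86884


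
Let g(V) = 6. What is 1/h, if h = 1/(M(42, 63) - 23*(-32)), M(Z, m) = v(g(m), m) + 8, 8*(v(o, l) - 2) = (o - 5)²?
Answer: 5969/8 ≈ 746.13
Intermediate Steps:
v(o, l) = 2 + (-5 + o)²/8 (v(o, l) = 2 + (o - 5)²/8 = 2 + (-5 + o)²/8)
M(Z, m) = 81/8 (M(Z, m) = (2 + (-5 + 6)²/8) + 8 = (2 + (⅛)*1²) + 8 = (2 + (⅛)*1) + 8 = (2 + ⅛) + 8 = 17/8 + 8 = 81/8)
h = 8/5969 (h = 1/(81/8 - 23*(-32)) = 1/(81/8 + 736) = 1/(5969/8) = 8/5969 ≈ 0.0013403)
1/h = 1/(8/5969) = 5969/8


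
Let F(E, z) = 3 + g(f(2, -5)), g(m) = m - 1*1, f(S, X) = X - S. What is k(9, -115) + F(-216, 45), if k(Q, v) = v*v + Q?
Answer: 13229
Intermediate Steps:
g(m) = -1 + m (g(m) = m - 1 = -1 + m)
k(Q, v) = Q + v² (k(Q, v) = v² + Q = Q + v²)
F(E, z) = -5 (F(E, z) = 3 + (-1 + (-5 - 1*2)) = 3 + (-1 + (-5 - 2)) = 3 + (-1 - 7) = 3 - 8 = -5)
k(9, -115) + F(-216, 45) = (9 + (-115)²) - 5 = (9 + 13225) - 5 = 13234 - 5 = 13229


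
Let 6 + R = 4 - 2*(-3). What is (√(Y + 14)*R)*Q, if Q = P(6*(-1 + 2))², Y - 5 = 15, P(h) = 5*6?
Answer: 3600*√34 ≈ 20991.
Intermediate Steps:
P(h) = 30
Y = 20 (Y = 5 + 15 = 20)
Q = 900 (Q = 30² = 900)
R = 4 (R = -6 + (4 - 2*(-3)) = -6 + (4 + 6) = -6 + 10 = 4)
(√(Y + 14)*R)*Q = (√(20 + 14)*4)*900 = (√34*4)*900 = (4*√34)*900 = 3600*√34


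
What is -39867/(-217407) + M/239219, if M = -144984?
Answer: -7327864205/17335961711 ≈ -0.42270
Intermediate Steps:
-39867/(-217407) + M/239219 = -39867/(-217407) - 144984/239219 = -39867*(-1/217407) - 144984*1/239219 = 13289/72469 - 144984/239219 = -7327864205/17335961711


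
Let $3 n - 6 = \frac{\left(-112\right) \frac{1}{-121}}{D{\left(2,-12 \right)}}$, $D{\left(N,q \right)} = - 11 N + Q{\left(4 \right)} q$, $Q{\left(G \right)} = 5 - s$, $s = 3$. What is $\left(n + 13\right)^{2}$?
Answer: $\frac{15669782041}{69705801} \approx 224.8$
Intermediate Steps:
$Q{\left(G \right)} = 2$ ($Q{\left(G \right)} = 5 - 3 = 2$)
$D{\left(N,q \right)} = - 11 N + 2 q$
$n = \frac{16642}{8349}$ ($n = 2 + \frac{- \frac{112}{-121} \frac{1}{\left(-11\right) 2 + 2 \left(-12\right)}}{3} = 2 + \frac{\left(-112\right) \left(- \frac{1}{121}\right) \frac{1}{-22 - 24}}{3} = 2 + \frac{\frac{112}{121} \frac{1}{-46}}{3} = 2 + \frac{\frac{112}{121} \left(- \frac{1}{46}\right)}{3} = 2 + \frac{1}{3} \left(- \frac{56}{2783}\right) = 2 - \frac{56}{8349} = \frac{16642}{8349} \approx 1.9933$)
$\left(n + 13\right)^{2} = \left(\frac{16642}{8349} + 13\right)^{2} = \left(\frac{125179}{8349}\right)^{2} = \frac{15669782041}{69705801}$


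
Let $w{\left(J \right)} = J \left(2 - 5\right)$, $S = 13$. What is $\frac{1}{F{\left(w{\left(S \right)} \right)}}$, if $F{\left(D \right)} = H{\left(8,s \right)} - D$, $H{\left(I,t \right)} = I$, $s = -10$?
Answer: $\frac{1}{47} \approx 0.021277$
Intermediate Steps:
$w{\left(J \right)} = - 3 J$ ($w{\left(J \right)} = J \left(-3\right) = - 3 J$)
$F{\left(D \right)} = 8 - D$
$\frac{1}{F{\left(w{\left(S \right)} \right)}} = \frac{1}{8 - \left(-3\right) 13} = \frac{1}{8 - -39} = \frac{1}{8 + 39} = \frac{1}{47}$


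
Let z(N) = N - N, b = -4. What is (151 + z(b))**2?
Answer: 22801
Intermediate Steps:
z(N) = 0
(151 + z(b))**2 = (151 + 0)**2 = 151**2 = 22801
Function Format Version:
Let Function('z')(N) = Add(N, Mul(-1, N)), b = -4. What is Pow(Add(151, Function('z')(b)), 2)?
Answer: 22801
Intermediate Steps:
Function('z')(N) = 0
Pow(Add(151, Function('z')(b)), 2) = Pow(Add(151, 0), 2) = Pow(151, 2) = 22801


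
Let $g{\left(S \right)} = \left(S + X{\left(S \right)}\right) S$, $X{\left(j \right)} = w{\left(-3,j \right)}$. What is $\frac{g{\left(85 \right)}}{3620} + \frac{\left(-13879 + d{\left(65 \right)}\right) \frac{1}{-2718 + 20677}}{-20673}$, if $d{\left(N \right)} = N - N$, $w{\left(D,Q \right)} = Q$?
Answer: $\frac{536484982313}{134398439334} \approx 3.9917$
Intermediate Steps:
$d{\left(N \right)} = 0$
$X{\left(j \right)} = j$
$g{\left(S \right)} = 2 S^{2}$ ($g{\left(S \right)} = \left(S + S\right) S = 2 S S = 2 S^{2}$)
$\frac{g{\left(85 \right)}}{3620} + \frac{\left(-13879 + d{\left(65 \right)}\right) \frac{1}{-2718 + 20677}}{-20673} = \frac{2 \cdot 85^{2}}{3620} + \frac{\left(-13879 + 0\right) \frac{1}{-2718 + 20677}}{-20673} = 2 \cdot 7225 \cdot \frac{1}{3620} + - \frac{13879}{17959} \left(- \frac{1}{20673}\right) = 14450 \cdot \frac{1}{3620} + \left(-13879\right) \frac{1}{17959} \left(- \frac{1}{20673}\right) = \frac{1445}{362} - - \frac{13879}{371266407} = \frac{1445}{362} + \frac{13879}{371266407} = \frac{536484982313}{134398439334}$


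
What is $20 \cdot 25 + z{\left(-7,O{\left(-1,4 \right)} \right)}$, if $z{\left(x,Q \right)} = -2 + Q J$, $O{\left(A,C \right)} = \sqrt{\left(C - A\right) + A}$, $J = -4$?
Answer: $490$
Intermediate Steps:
$O{\left(A,C \right)} = \sqrt{C}$
$z{\left(x,Q \right)} = -2 - 4 Q$ ($z{\left(x,Q \right)} = -2 + Q \left(-4\right) = -2 - 4 Q$)
$20 \cdot 25 + z{\left(-7,O{\left(-1,4 \right)} \right)} = 20 \cdot 25 - \left(2 + 4 \sqrt{4}\right) = 500 - 10 = 490$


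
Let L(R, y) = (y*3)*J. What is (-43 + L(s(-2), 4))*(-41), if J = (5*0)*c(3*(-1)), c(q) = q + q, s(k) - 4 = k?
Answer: 1763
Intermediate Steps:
s(k) = 4 + k
c(q) = 2*q
J = 0 (J = (5*0)*(2*(3*(-1))) = 0*(2*(-3)) = 0*(-6) = 0)
L(R, y) = 0 (L(R, y) = (y*3)*0 = (3*y)*0 = 0)
(-43 + L(s(-2), 4))*(-41) = (-43 + 0)*(-41) = -43*(-41) = 1763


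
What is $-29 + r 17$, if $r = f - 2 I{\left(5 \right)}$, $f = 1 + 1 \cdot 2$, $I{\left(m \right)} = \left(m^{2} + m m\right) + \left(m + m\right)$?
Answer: $-2018$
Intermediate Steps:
$I{\left(m \right)} = 2 m + 2 m^{2}$ ($I{\left(m \right)} = \left(m^{2} + m^{2}\right) + 2 m = 2 m^{2} + 2 m = 2 m + 2 m^{2}$)
$f = 3$ ($f = 1 + 2 = 3$)
$r = -117$ ($r = 3 - 2 \cdot 2 \cdot 5 \left(1 + 5\right) = 3 - 2 \cdot 2 \cdot 5 \cdot 6 = 3 - 120 = -117$)
$-29 + r 17 = -29 - 1989 = -2018$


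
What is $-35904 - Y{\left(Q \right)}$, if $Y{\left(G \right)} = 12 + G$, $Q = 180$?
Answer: $-36096$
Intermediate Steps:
$-35904 - Y{\left(Q \right)} = -35904 - \left(12 + 180\right) = -35904 - 192 = -36096$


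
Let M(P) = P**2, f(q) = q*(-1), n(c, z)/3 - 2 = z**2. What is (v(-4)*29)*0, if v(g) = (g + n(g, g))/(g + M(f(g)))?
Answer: 0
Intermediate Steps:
n(c, z) = 6 + 3*z**2
f(q) = -q
v(g) = (6 + g + 3*g**2)/(g + g**2) (v(g) = (g + (6 + 3*g**2))/(g + (-g)**2) = (6 + g + 3*g**2)/(g + g**2))
(v(-4)*29)*0 = (((6 - 4 + 3*(-4)**2)/((-4)*(1 - 4)))*29)*0 = (-1/4*(6 - 4 + 3*16)/(-3)*29)*0 = (-1/4*(-1/3)*(6 - 4 + 48)*29)*0 = (-1/4*(-1/3)*50*29)*0 = ((25/6)*29)*0 = (725/6)*0 = 0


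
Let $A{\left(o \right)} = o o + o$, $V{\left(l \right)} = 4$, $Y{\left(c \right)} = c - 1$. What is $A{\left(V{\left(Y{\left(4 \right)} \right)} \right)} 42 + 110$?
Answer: $950$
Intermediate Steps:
$Y{\left(c \right)} = -1 + c$ ($Y{\left(c \right)} = c - 1 = -1 + c$)
$A{\left(o \right)} = o + o^{2}$ ($A{\left(o \right)} = o^{2} + o = o + o^{2}$)
$A{\left(V{\left(Y{\left(4 \right)} \right)} \right)} 42 + 110 = 4 \left(1 + 4\right) 42 + 110 = 4 \cdot 5 \cdot 42 + 110 = 20 \cdot 42 + 110 = 840 + 110 = 950$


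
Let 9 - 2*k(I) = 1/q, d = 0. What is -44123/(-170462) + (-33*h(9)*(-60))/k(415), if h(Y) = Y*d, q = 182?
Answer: 44123/170462 ≈ 0.25884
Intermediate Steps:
h(Y) = 0 (h(Y) = Y*0 = 0)
k(I) = 1637/364 (k(I) = 9/2 - 1/2/182 = 9/2 - 1/2*1/182 = 9/2 - 1/364 = 1637/364)
-44123/(-170462) + (-33*h(9)*(-60))/k(415) = -44123/(-170462) + (-33*0*(-60))/(1637/364) = -44123*(-1/170462) + (0*(-60))*(364/1637) = 44123/170462 + 0*(364/1637) = 44123/170462 + 0 = 44123/170462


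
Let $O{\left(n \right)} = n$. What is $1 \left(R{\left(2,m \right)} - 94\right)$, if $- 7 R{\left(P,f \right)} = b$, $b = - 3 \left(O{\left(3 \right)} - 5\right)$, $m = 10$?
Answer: $- \frac{664}{7} \approx -94.857$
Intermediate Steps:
$b = 6$ ($b = - 3 \left(3 - 5\right) = \left(-3\right) \left(-2\right) = 6$)
$R{\left(P,f \right)} = - \frac{6}{7}$ ($R{\left(P,f \right)} = \left(- \frac{1}{7}\right) 6 = - \frac{6}{7}$)
$1 \left(R{\left(2,m \right)} - 94\right) = 1 \left(- \frac{6}{7} - 94\right) = 1 \left(- \frac{664}{7}\right) = - \frac{664}{7}$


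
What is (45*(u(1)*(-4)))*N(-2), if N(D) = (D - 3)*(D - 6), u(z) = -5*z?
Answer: 36000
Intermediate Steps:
N(D) = (-6 + D)*(-3 + D) (N(D) = (-3 + D)*(-6 + D) = (-6 + D)*(-3 + D))
(45*(u(1)*(-4)))*N(-2) = (45*(-5*1*(-4)))*(18 + (-2)² - 9*(-2)) = (45*(-5*(-4)))*(18 + 4 + 18) = (45*20)*40 = 900*40 = 36000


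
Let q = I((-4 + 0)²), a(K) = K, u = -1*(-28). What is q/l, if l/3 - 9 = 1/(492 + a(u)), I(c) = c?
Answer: 8320/14043 ≈ 0.59247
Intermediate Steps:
u = 28
l = 14043/520 (l = 27 + 3/(492 + 28) = 27 + 3/520 = 14043/520 ≈ 27.006)
q = 16 (q = (-4 + 0)² = (-4)² = 16)
q/l = 16/(14043/520) = 16*(520/14043) = 8320/14043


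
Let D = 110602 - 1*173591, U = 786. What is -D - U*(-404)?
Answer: 380533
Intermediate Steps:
D = -62989 (D = 110602 - 173591 = -62989)
-D - U*(-404) = -1*(-62989) - 786*(-404) = 62989 - 1*(-317544) = 62989 + 317544 = 380533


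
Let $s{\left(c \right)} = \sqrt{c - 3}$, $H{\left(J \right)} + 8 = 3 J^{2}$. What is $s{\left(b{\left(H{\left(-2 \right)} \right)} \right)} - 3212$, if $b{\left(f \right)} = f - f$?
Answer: $-3212 + i \sqrt{3} \approx -3212.0 + 1.732 i$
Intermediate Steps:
$H{\left(J \right)} = -8 + 3 J^{2}$
$b{\left(f \right)} = 0$
$s{\left(c \right)} = \sqrt{-3 + c}$
$s{\left(b{\left(H{\left(-2 \right)} \right)} \right)} - 3212 = \sqrt{-3 + 0} - 3212 = \sqrt{-3} - 3212 = i \sqrt{3} - 3212 = -3212 + i \sqrt{3}$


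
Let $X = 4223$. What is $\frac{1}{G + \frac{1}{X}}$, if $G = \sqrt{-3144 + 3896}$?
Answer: $- \frac{4223}{13410964207} + \frac{71334916 \sqrt{47}}{13410964207} \approx 0.036466$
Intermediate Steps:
$G = 4 \sqrt{47}$ ($G = \sqrt{752} = 4 \sqrt{47} \approx 27.423$)
$\frac{1}{G + \frac{1}{X}} = \frac{1}{4 \sqrt{47} + \frac{1}{4223}} = \frac{1}{\frac{1}{4223} + 4 \sqrt{47}}$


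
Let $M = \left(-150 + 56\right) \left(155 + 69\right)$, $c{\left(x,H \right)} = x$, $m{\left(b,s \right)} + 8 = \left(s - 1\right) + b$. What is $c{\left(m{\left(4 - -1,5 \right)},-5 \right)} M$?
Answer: $-21056$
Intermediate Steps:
$m{\left(b,s \right)} = -9 + b + s$ ($m{\left(b,s \right)} = -8 + \left(\left(s - 1\right) + b\right) = -8 + \left(\left(-1 + s\right) + b\right) = -8 + \left(-1 + b + s\right) = -9 + b + s$)
$M = -21056$ ($M = \left(-94\right) 224 = -21056$)
$c{\left(m{\left(4 - -1,5 \right)},-5 \right)} M = \left(-9 + \left(4 - -1\right) + 5\right) \left(-21056\right) = \left(-9 + \left(4 + 1\right) + 5\right) \left(-21056\right) = \left(-9 + 5 + 5\right) \left(-21056\right) = 1 \left(-21056\right) = -21056$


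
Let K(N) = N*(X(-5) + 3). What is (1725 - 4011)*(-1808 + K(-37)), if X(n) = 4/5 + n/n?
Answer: 22695408/5 ≈ 4.5391e+6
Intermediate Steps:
X(n) = 9/5 (X(n) = 4*(⅕) + 1 = ⅘ + 1 = 9/5)
K(N) = 24*N/5 (K(N) = N*(9/5 + 3) = N*(24/5) = 24*N/5)
(1725 - 4011)*(-1808 + K(-37)) = (1725 - 4011)*(-1808 + (24/5)*(-37)) = -2286*(-1808 - 888/5) = -2286*(-9928/5) = 22695408/5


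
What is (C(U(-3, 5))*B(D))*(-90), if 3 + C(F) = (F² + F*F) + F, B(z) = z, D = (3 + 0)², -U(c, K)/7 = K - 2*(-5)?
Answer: -17773020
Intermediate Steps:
U(c, K) = -70 - 7*K (U(c, K) = -7*(K - 2*(-5)) = -7*(K + 10) = -7*(10 + K) = -70 - 7*K)
D = 9 (D = 3² = 9)
C(F) = -3 + F + 2*F² (C(F) = -3 + ((F² + F*F) + F) = -3 + ((F² + F²) + F) = -3 + (2*F² + F) = -3 + (F + 2*F²) = -3 + F + 2*F²)
(C(U(-3, 5))*B(D))*(-90) = ((-3 + (-70 - 7*5) + 2*(-70 - 7*5)²)*9)*(-90) = ((-3 + (-70 - 35) + 2*(-70 - 35)²)*9)*(-90) = ((-3 - 105 + 2*(-105)²)*9)*(-90) = ((-3 - 105 + 2*11025)*9)*(-90) = ((-3 - 105 + 22050)*9)*(-90) = (21942*9)*(-90) = 197478*(-90) = -17773020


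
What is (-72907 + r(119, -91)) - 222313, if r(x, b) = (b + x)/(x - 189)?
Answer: -1476102/5 ≈ -2.9522e+5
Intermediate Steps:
r(x, b) = (b + x)/(-189 + x)
(-72907 + r(119, -91)) - 222313 = (-72907 + (-91 + 119)/(-189 + 119)) - 222313 = (-72907 + 28/(-70)) - 222313 = (-72907 - 1/70*28) - 222313 = (-72907 - ⅖) - 222313 = -364537/5 - 222313 = -1476102/5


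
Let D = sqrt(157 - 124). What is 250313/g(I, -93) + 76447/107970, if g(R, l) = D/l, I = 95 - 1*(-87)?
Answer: 76447/107970 - 7759703*sqrt(33)/11 ≈ -4.0524e+6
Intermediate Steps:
D = sqrt(33) ≈ 5.7446
I = 182 (I = 95 + 87 = 182)
g(R, l) = sqrt(33)/l
250313/g(I, -93) + 76447/107970 = 250313/((sqrt(33)/(-93))) + 76447/107970 = 250313/((sqrt(33)*(-1/93))) + 76447*(1/107970) = 250313/((-sqrt(33)/93)) + 76447/107970 = 250313*(-31*sqrt(33)/11) + 76447/107970 = -7759703*sqrt(33)/11 + 76447/107970 = 76447/107970 - 7759703*sqrt(33)/11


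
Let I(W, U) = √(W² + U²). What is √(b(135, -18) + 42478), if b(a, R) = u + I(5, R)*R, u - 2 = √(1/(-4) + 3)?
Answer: √(169920 - 72*√349 + 2*√11)/2 ≈ 205.29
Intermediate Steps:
u = 2 + √11/2 (u = 2 + √(1/(-4) + 3) = 2 + √(-¼ + 3) = 2 + √(11/4) = 2 + √11/2 ≈ 3.6583)
I(W, U) = √(U² + W²)
b(a, R) = 2 + √11/2 + R*√(25 + R²) (b(a, R) = (2 + √11/2) + √(R² + 5²)*R = (2 + √11/2) + √(R² + 25)*R = (2 + √11/2) + √(25 + R²)*R = (2 + √11/2) + R*√(25 + R²) = 2 + √11/2 + R*√(25 + R²))
√(b(135, -18) + 42478) = √((2 + √11/2 - 18*√(25 + (-18)²)) + 42478) = √((2 + √11/2 - 18*√(25 + 324)) + 42478) = √((2 + √11/2 - 18*√349) + 42478) = √(42480 + √11/2 - 18*√349)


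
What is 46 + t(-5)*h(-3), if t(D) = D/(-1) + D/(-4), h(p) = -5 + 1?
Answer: 21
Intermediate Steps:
h(p) = -4
t(D) = -5*D/4 (t(D) = D*(-1) + D*(-1/4) = -D - D/4 = -5*D/4)
46 + t(-5)*h(-3) = 46 - 5/4*(-5)*(-4) = 46 + (25/4)*(-4) = 46 - 25 = 21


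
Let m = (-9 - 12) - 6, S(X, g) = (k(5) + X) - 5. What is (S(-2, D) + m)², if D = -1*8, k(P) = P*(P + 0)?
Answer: 81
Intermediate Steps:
k(P) = P² (k(P) = P*P = P²)
D = -8
S(X, g) = 20 + X (S(X, g) = (5² + X) - 5 = (25 + X) - 5 = 20 + X)
m = -27 (m = -21 - 6 = -27)
(S(-2, D) + m)² = ((20 - 2) - 27)² = (18 - 27)² = (-9)² = 81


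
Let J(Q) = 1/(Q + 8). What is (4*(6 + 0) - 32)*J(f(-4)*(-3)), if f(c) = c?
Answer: -⅖ ≈ -0.40000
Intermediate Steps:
J(Q) = 1/(8 + Q)
(4*(6 + 0) - 32)*J(f(-4)*(-3)) = (4*(6 + 0) - 32)/(8 - 4*(-3)) = (4*6 - 32)/(8 + 12) = (24 - 32)/20 = -8*1/20 = -⅖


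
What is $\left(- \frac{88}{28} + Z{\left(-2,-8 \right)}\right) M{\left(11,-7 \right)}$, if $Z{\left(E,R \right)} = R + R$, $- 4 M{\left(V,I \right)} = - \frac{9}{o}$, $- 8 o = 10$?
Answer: $\frac{1206}{35} \approx 34.457$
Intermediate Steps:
$o = - \frac{5}{4}$ ($o = \left(- \frac{1}{8}\right) 10 = - \frac{5}{4} \approx -1.25$)
$M{\left(V,I \right)} = - \frac{9}{5}$ ($M{\left(V,I \right)} = - \frac{\left(-9\right) \frac{1}{- \frac{5}{4}}}{4} = - \frac{\left(-9\right) \left(- \frac{4}{5}\right)}{4} = \left(- \frac{1}{4}\right) \frac{36}{5} = - \frac{9}{5}$)
$Z{\left(E,R \right)} = 2 R$
$\left(- \frac{88}{28} + Z{\left(-2,-8 \right)}\right) M{\left(11,-7 \right)} = \left(- \frac{88}{28} + 2 \left(-8\right)\right) \left(- \frac{9}{5}\right) = \left(\left(-88\right) \frac{1}{28} - 16\right) \left(- \frac{9}{5}\right) = \left(- \frac{22}{7} - 16\right) \left(- \frac{9}{5}\right) = \left(- \frac{134}{7}\right) \left(- \frac{9}{5}\right) = \frac{1206}{35}$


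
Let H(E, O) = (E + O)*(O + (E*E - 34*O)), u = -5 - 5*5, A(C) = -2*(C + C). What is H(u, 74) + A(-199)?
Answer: -67052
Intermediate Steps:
A(C) = -4*C
u = -30 (u = -5 - 25 = -30)
H(E, O) = (E + O)*(E² - 33*O) (H(E, O) = (E + O)*(O + (E² - 34*O)) = (E + O)*(E² - 33*O))
H(u, 74) + A(-199) = ((-30)³ - 33*74² + 74*(-30)² - 33*(-30)*74) - 4*(-199) = (-27000 - 33*5476 + 74*900 + 73260) + 796 = (-27000 - 180708 + 66600 + 73260) + 796 = -67848 + 796 = -67052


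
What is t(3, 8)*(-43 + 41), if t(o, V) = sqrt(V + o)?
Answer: -2*sqrt(11) ≈ -6.6332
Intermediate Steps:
t(3, 8)*(-43 + 41) = sqrt(8 + 3)*(-43 + 41) = sqrt(11)*(-2) = -2*sqrt(11)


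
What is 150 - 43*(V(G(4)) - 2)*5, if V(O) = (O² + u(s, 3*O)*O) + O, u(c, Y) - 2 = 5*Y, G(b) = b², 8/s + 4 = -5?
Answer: -890380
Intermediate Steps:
s = -8/9 (s = 8/(-4 - 5) = 8/(-9) = 8*(-⅑) = -8/9 ≈ -0.88889)
u(c, Y) = 2 + 5*Y
V(O) = O + O² + O*(2 + 15*O) (V(O) = (O² + (2 + 5*(3*O))*O) + O = (O² + (2 + 15*O)*O) + O = (O² + O*(2 + 15*O)) + O = O + O² + O*(2 + 15*O))
150 - 43*(V(G(4)) - 2)*5 = 150 - 43*(4²*(3 + 16*4²) - 2)*5 = 150 - 43*(16*(3 + 16*16) - 2)*5 = 150 - 43*(16*(3 + 256) - 2)*5 = 150 - 43*(16*259 - 2)*5 = 150 - 43*(4144 - 2)*5 = 150 - 178106*5 = 150 - 43*20710 = 150 - 890530 = -890380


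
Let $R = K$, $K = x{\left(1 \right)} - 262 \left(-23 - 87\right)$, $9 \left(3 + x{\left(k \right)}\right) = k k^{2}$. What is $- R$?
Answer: $- \frac{259354}{9} \approx -28817.0$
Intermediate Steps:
$x{\left(k \right)} = -3 + \frac{k^{3}}{9}$ ($x{\left(k \right)} = -3 + \frac{k k^{2}}{9} = -3 + \frac{k^{3}}{9}$)
$K = \frac{259354}{9}$ ($K = \left(-3 + \frac{1^{3}}{9}\right) - 262 \left(-23 - 87\right) = \left(-3 + \frac{1}{9} \cdot 1\right) - -28820 = \left(-3 + \frac{1}{9}\right) + 28820 = - \frac{26}{9} + 28820 = \frac{259354}{9} \approx 28817.0$)
$R = \frac{259354}{9} \approx 28817.0$
$- R = \left(-1\right) \frac{259354}{9} = - \frac{259354}{9}$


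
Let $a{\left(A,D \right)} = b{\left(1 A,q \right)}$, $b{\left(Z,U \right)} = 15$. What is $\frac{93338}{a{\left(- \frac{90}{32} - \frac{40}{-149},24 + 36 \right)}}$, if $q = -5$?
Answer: $\frac{93338}{15} \approx 6222.5$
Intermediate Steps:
$a{\left(A,D \right)} = 15$
$\frac{93338}{a{\left(- \frac{90}{32} - \frac{40}{-149},24 + 36 \right)}} = \frac{93338}{15}$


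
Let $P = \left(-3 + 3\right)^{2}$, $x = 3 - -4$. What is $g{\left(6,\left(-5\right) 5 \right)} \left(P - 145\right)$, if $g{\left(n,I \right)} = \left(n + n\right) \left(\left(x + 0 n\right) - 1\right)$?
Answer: $-10440$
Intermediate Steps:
$x = 7$ ($x = 3 + 4 = 7$)
$P = 0$ ($P = 0^{2} = 0$)
$g{\left(n,I \right)} = 12 n$ ($g{\left(n,I \right)} = \left(n + n\right) \left(\left(7 + 0 n\right) - 1\right) = 2 n \left(\left(7 + 0\right) - 1\right) = 2 n \left(7 - 1\right) = 2 n 6 = 12 n$)
$g{\left(6,\left(-5\right) 5 \right)} \left(P - 145\right) = 12 \cdot 6 \left(0 - 145\right) = 72 \left(-145\right) = -10440$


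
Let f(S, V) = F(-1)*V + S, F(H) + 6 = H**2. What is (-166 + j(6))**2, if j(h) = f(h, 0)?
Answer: 25600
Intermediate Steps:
F(H) = -6 + H**2
f(S, V) = S - 5*V (f(S, V) = (-6 + (-1)**2)*V + S = (-6 + 1)*V + S = -5*V + S = S - 5*V)
j(h) = h (j(h) = h - 5*0 = h + 0 = h)
(-166 + j(6))**2 = (-166 + 6)**2 = (-160)**2 = 25600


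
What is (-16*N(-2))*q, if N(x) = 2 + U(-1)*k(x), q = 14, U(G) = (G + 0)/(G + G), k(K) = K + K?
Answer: 0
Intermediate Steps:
k(K) = 2*K
U(G) = ½ (U(G) = G/((2*G)) = G*(1/(2*G)) = ½)
N(x) = 2 + x (N(x) = 2 + (2*x)/2 = 2 + x)
(-16*N(-2))*q = -16*(2 - 2)*14 = -16*0*14 = 0*14 = 0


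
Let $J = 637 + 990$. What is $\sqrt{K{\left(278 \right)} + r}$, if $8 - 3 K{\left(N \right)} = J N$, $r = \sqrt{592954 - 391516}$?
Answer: $\sqrt{-150766 + 57 \sqrt{62}} \approx 387.71 i$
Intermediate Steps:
$r = 57 \sqrt{62}$ ($r = \sqrt{201438} = 57 \sqrt{62} \approx 448.82$)
$J = 1627$
$K{\left(N \right)} = \frac{8}{3} - \frac{1627 N}{3}$
$\sqrt{K{\left(278 \right)} + r} = \sqrt{\left(\frac{8}{3} - \frac{452306}{3}\right) + 57 \sqrt{62}} = \sqrt{-150766 + 57 \sqrt{62}}$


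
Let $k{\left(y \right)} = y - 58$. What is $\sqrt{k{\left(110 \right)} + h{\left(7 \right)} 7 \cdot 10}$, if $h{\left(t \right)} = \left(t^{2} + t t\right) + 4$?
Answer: $2 \sqrt{1798} \approx 84.806$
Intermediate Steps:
$k{\left(y \right)} = -58 + y$ ($k{\left(y \right)} = y - 58 = -58 + y$)
$h{\left(t \right)} = 4 + 2 t^{2}$ ($h{\left(t \right)} = \left(t^{2} + t^{2}\right) + 4 = 2 t^{2} + 4 = 4 + 2 t^{2}$)
$\sqrt{k{\left(110 \right)} + h{\left(7 \right)} 7 \cdot 10} = \sqrt{\left(-58 + 110\right) + \left(4 + 2 \cdot 7^{2}\right) 7 \cdot 10} = \sqrt{52 + \left(4 + 2 \cdot 49\right) 7 \cdot 10} = \sqrt{52 + \left(4 + 98\right) 7 \cdot 10} = \sqrt{52 + 102 \cdot 7 \cdot 10} = \sqrt{52 + 714 \cdot 10} = \sqrt{52 + 7140} = \sqrt{7192} = 2 \sqrt{1798}$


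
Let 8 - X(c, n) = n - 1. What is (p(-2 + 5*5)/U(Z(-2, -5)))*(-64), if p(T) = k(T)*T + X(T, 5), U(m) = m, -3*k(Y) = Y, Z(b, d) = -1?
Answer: -33088/3 ≈ -11029.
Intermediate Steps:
X(c, n) = 9 - n (X(c, n) = 8 - (n - 1) = 8 - (-1 + n) = 8 + (1 - n) = 9 - n)
k(Y) = -Y/3
p(T) = 4 - T²/3 (p(T) = (-T/3)*T + (9 - 1*5) = -T²/3 + (9 - 5) = -T²/3 + 4 = 4 - T²/3)
(p(-2 + 5*5)/U(Z(-2, -5)))*(-64) = ((4 - (-2 + 5*5)²/3)/(-1))*(-64) = ((4 - (-2 + 25)²/3)*(-1))*(-64) = ((4 - ⅓*23²)*(-1))*(-64) = ((4 - ⅓*529)*(-1))*(-64) = ((4 - 529/3)*(-1))*(-64) = -517/3*(-1)*(-64) = (517/3)*(-64) = -33088/3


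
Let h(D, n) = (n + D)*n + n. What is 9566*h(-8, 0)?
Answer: 0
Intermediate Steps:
h(D, n) = n + n*(D + n) (h(D, n) = (D + n)*n + n = n*(D + n) + n = n + n*(D + n))
9566*h(-8, 0) = 9566*(0*(1 - 8 + 0)) = 9566*(0*(-7)) = 9566*0 = 0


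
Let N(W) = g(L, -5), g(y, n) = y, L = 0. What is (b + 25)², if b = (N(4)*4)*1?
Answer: 625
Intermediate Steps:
N(W) = 0
b = 0 (b = (0*4)*1 = 0*1 = 0)
(b + 25)² = (0 + 25)² = 25² = 625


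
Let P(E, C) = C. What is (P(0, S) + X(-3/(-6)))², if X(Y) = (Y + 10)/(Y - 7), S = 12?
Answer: 18225/169 ≈ 107.84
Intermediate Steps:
X(Y) = (10 + Y)/(-7 + Y)
(P(0, S) + X(-3/(-6)))² = (12 + (10 - 3/(-6))/(-7 - 3/(-6)))² = (12 + (10 - 3*(-⅙))/(-7 - 3*(-⅙)))² = (12 + (10 + ½)/(-7 + ½))² = (12 + (21/2)/(-13/2))² = (12 - 2/13*21/2)² = (12 - 21/13)² = (135/13)² = 18225/169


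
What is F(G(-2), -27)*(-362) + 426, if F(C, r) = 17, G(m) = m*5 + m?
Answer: -5728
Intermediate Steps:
G(m) = 6*m (G(m) = 5*m + m = 6*m)
F(G(-2), -27)*(-362) + 426 = 17*(-362) + 426 = -6154 + 426 = -5728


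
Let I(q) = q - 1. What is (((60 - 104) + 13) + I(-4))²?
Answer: 1296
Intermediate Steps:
I(q) = -1 + q
(((60 - 104) + 13) + I(-4))² = (((60 - 104) + 13) + (-1 - 4))² = ((-44 + 13) - 5)² = (-31 - 5)² = (-36)² = 1296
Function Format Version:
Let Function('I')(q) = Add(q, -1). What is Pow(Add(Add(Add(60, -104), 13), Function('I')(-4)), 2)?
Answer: 1296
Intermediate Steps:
Function('I')(q) = Add(-1, q)
Pow(Add(Add(Add(60, -104), 13), Function('I')(-4)), 2) = Pow(Add(Add(Add(60, -104), 13), Add(-1, -4)), 2) = Pow(Add(Add(-44, 13), -5), 2) = Pow(Add(-31, -5), 2) = Pow(-36, 2) = 1296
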